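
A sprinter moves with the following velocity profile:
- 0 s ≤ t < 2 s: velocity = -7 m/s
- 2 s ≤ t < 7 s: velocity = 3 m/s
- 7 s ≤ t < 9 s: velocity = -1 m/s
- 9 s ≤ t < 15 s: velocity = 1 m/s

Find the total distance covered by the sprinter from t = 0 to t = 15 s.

Distance (not displacement) is the total path length: add the absolute areas under v-t.
0–2 s: |-7| × 2 = 14 m
2–7 s: |3| × 5 = 15 m
7–9 s: |-1| × 2 = 2 m
9–15 s: |1| × 6 = 6 m
Total distance = 37 m

37 m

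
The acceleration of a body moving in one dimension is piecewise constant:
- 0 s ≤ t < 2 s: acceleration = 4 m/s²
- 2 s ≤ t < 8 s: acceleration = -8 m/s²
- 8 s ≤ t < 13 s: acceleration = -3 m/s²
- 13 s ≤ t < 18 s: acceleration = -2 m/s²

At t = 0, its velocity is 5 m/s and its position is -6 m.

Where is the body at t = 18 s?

On each constant-a segment, Δv = aΔt and Δx = v₀Δt + ½aΔt²; chain segment to segment.
0–2 s: v starts 5 m/s; Δx = 5·2 + ½·4·2² = 18 m; v ends 13 m/s.
2–8 s: v starts 13 m/s; Δx = 13·6 + ½·-8·6² = -66 m; v ends -35 m/s.
8–13 s: v starts -35 m/s; Δx = -35·5 + ½·-3·5² = -212.5 m; v ends -50 m/s.
13–18 s: v starts -50 m/s; Δx = -50·5 + ½·-2·5² = -275 m; v ends -60 m/s.
x(18) = -6 + Σ Δx = -541.5 m.

-541.5 m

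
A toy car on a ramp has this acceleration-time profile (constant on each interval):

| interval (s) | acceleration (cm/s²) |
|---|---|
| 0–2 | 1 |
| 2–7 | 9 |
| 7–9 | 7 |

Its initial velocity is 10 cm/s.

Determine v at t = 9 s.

Δv equals the area under the a-t graph; then v = v₀ + Δv.
0–2 s: 1 × 2 = 2 cm/s
2–7 s: 9 × 5 = 45 cm/s
7–9 s: 7 × 2 = 14 cm/s
Δv = 61 cm/s, so v(9) = 10 + (61) = 71 cm/s.

71 cm/s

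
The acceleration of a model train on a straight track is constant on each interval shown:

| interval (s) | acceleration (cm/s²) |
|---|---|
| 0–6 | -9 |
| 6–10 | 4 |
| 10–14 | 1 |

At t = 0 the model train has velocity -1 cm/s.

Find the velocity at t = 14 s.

-35 cm/s

Δv equals the area under the a-t graph; then v = v₀ + Δv.
0–6 s: -9 × 6 = -54 cm/s
6–10 s: 4 × 4 = 16 cm/s
10–14 s: 1 × 4 = 4 cm/s
Δv = -34 cm/s, so v(14) = -1 + (-34) = -35 cm/s.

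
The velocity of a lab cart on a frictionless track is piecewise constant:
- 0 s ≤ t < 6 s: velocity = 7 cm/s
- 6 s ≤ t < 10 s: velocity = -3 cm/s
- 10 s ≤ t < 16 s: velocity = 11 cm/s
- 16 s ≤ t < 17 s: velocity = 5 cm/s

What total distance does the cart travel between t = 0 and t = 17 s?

125 cm

Distance (not displacement) is the total path length: add the absolute areas under v-t.
0–6 s: |7| × 6 = 42 cm
6–10 s: |-3| × 4 = 12 cm
10–16 s: |11| × 6 = 66 cm
16–17 s: |5| × 1 = 5 cm
Total distance = 125 cm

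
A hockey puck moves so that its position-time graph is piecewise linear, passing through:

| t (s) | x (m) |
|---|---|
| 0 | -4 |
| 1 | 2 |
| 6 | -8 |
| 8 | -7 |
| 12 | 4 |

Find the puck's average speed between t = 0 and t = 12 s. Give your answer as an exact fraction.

Average speed = (total path length)/(elapsed time); on a piecewise-linear x-t graph the path length is Σ|Δx|.
0–1 s: |Δx| = |2 − -4| = 6 m
1–6 s: |Δx| = |-8 − 2| = 10 m
6–8 s: |Δx| = |-7 − -8| = 1 m
8–12 s: |Δx| = |4 − -7| = 11 m
Total path = 28 m; average speed = 28/12 = 7/3 m/s.

7/3 m/s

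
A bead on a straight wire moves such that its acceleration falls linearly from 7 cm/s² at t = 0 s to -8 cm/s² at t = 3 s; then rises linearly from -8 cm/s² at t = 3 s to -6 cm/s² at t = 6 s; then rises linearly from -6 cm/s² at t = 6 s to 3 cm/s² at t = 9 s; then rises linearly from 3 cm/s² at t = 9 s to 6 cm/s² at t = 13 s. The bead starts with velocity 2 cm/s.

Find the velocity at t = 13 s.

-7 cm/s

Δv equals the area under the a-t graph; then v = v₀ + Δv.
0–3 s: ½(7 + -8)(3) = -1.5 cm/s
3–6 s: ½(-8 + -6)(3) = -21 cm/s
6–9 s: ½(-6 + 3)(3) = -4.5 cm/s
9–13 s: ½(3 + 6)(4) = 18 cm/s
Δv = -9 cm/s, so v(13) = 2 + (-9) = -7 cm/s.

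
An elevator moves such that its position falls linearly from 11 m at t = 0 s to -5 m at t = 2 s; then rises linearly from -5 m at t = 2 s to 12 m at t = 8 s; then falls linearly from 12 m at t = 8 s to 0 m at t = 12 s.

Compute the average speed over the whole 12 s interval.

3.75 m/s

Average speed = (total path length)/(elapsed time); on a piecewise-linear x-t graph the path length is Σ|Δx|.
0–2 s: |Δx| = |-5 − 11| = 16 m
2–8 s: |Δx| = |12 − -5| = 17 m
8–12 s: |Δx| = |0 − 12| = 12 m
Total path = 45 m; average speed = 45/12 = 3.75 m/s.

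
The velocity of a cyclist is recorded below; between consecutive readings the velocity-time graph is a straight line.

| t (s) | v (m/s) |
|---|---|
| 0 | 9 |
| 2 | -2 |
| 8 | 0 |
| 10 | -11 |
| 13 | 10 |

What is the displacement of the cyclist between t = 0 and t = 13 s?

-11.5 m

Net displacement equals the area under the velocity-time graph (areas below the axis count negative).
0–2 s: ½(9 + -2)(2) = 7 m
2–8 s: ½(-2 + 0)(6) = -6 m
8–10 s: ½(0 + -11)(2) = -11 m
10–13 s: ½(-11 + 10)(3) = -1.5 m
Net displacement = -11.5 m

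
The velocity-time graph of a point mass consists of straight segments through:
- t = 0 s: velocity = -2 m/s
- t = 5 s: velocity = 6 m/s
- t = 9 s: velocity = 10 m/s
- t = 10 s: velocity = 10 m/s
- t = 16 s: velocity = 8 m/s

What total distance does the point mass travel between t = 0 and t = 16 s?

Total distance travelled is ∫|v| dt — sum the magnitudes of each area piece.
0–5 s: v = 0 at t = 1.25 s; triangle areas 1.25 + 11.25 = 12.5 m
5–9 s: |½(6 + 10)(4)| = 32 m
9–10 s: |10| × 1 = 10 m
10–16 s: |½(10 + 8)(6)| = 54 m
Total distance = 108.5 m

108.5 m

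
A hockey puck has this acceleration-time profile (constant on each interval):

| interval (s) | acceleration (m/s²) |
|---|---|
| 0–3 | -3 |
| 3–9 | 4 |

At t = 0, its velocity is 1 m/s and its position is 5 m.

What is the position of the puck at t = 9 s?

On each constant-a segment, Δv = aΔt and Δx = v₀Δt + ½aΔt²; chain segment to segment.
0–3 s: v starts 1 m/s; Δx = 1·3 + ½·-3·3² = -10.5 m; v ends -8 m/s.
3–9 s: v starts -8 m/s; Δx = -8·6 + ½·4·6² = 24 m; v ends 16 m/s.
x(9) = 5 + Σ Δx = 18.5 m.

18.5 m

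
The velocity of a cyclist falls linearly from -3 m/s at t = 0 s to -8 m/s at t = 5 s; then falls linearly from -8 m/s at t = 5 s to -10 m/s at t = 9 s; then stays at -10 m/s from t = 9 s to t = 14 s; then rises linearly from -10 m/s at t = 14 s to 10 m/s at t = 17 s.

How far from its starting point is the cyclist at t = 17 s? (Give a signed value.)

-113.5 m

Net displacement equals the area under the velocity-time graph (areas below the axis count negative).
0–5 s: ½(-3 + -8)(5) = -27.5 m
5–9 s: ½(-8 + -10)(4) = -36 m
9–14 s: -10 × 5 = -50 m
14–17 s: ½(-10 + 10)(3) = 0 m
Net displacement = -113.5 m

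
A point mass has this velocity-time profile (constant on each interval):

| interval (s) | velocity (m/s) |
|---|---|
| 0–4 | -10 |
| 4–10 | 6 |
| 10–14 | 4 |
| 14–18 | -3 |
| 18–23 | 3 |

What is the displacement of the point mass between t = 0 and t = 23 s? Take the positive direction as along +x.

15 m

Net displacement equals the area under the velocity-time graph (areas below the axis count negative).
0–4 s: -10 × 4 = -40 m
4–10 s: 6 × 6 = 36 m
10–14 s: 4 × 4 = 16 m
14–18 s: -3 × 4 = -12 m
18–23 s: 3 × 5 = 15 m
Net displacement = 15 m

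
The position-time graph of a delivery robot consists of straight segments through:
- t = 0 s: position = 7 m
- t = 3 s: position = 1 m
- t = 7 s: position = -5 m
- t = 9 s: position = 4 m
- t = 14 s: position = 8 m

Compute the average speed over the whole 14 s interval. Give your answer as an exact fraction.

Average speed = (total path length)/(elapsed time); on a piecewise-linear x-t graph the path length is Σ|Δx|.
0–3 s: |Δx| = |1 − 7| = 6 m
3–7 s: |Δx| = |-5 − 1| = 6 m
7–9 s: |Δx| = |4 − -5| = 9 m
9–14 s: |Δx| = |8 − 4| = 4 m
Total path = 25 m; average speed = 25/14 = 25/14 m/s.

25/14 m/s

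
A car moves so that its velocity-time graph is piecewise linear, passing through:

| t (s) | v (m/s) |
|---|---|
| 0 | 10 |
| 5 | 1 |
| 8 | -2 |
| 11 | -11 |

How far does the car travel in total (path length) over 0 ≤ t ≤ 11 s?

Total distance travelled is ∫|v| dt — sum the magnitudes of each area piece.
0–5 s: |½(10 + 1)(5)| = 27.5 m
5–8 s: v = 0 at t = 6 s; triangle areas 0.5 + 2 = 2.5 m
8–11 s: |½(-2 + -11)(3)| = 19.5 m
Total distance = 49.5 m

49.5 m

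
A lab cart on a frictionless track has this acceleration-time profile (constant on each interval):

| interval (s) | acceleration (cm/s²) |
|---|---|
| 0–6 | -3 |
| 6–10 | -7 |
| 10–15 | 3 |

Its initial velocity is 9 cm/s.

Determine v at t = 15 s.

Δv equals the area under the a-t graph; then v = v₀ + Δv.
0–6 s: -3 × 6 = -18 cm/s
6–10 s: -7 × 4 = -28 cm/s
10–15 s: 3 × 5 = 15 cm/s
Δv = -31 cm/s, so v(15) = 9 + (-31) = -22 cm/s.

-22 cm/s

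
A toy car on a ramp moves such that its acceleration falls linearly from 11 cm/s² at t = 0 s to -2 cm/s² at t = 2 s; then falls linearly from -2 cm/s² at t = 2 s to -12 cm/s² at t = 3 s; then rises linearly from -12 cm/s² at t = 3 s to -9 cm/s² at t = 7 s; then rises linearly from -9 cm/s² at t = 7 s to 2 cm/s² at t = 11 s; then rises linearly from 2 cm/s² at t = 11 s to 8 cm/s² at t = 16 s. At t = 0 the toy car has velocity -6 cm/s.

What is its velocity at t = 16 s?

-35 cm/s

Δv equals the area under the a-t graph; then v = v₀ + Δv.
0–2 s: ½(11 + -2)(2) = 9 cm/s
2–3 s: ½(-2 + -12)(1) = -7 cm/s
3–7 s: ½(-12 + -9)(4) = -42 cm/s
7–11 s: ½(-9 + 2)(4) = -14 cm/s
11–16 s: ½(2 + 8)(5) = 25 cm/s
Δv = -29 cm/s, so v(16) = -6 + (-29) = -35 cm/s.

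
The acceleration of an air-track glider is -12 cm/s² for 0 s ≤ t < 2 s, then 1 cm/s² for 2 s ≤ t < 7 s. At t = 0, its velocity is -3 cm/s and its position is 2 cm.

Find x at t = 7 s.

-150.5 cm

On each constant-a segment, Δv = aΔt and Δx = v₀Δt + ½aΔt²; chain segment to segment.
0–2 s: v starts -3 cm/s; Δx = -3·2 + ½·-12·2² = -30 cm; v ends -27 cm/s.
2–7 s: v starts -27 cm/s; Δx = -27·5 + ½·1·5² = -122.5 cm; v ends -22 cm/s.
x(7) = 2 + Σ Δx = -150.5 cm.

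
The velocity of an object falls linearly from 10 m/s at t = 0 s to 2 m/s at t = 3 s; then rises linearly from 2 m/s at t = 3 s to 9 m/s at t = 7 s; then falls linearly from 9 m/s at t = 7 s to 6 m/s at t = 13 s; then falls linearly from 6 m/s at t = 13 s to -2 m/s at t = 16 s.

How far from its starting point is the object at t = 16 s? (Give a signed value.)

Displacement is the signed area under the v-t curve.
0–3 s: ½(10 + 2)(3) = 18 m
3–7 s: ½(2 + 9)(4) = 22 m
7–13 s: ½(9 + 6)(6) = 45 m
13–16 s: ½(6 + -2)(3) = 6 m
Net displacement = 91 m

91 m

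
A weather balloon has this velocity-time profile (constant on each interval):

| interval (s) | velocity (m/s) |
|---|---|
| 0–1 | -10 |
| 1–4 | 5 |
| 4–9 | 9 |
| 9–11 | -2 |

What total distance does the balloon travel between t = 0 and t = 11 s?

74 m

Distance (not displacement) is the total path length: add the absolute areas under v-t.
0–1 s: |-10| × 1 = 10 m
1–4 s: |5| × 3 = 15 m
4–9 s: |9| × 5 = 45 m
9–11 s: |-2| × 2 = 4 m
Total distance = 74 m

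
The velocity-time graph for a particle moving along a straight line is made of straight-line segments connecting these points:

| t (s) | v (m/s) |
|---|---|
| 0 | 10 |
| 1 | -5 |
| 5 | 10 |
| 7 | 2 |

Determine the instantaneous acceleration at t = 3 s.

Acceleration is the slope of the v-t graph on 1–5 s: (10 − -5)/(5 − 1) = 3.75 m/s².

3.75 m/s²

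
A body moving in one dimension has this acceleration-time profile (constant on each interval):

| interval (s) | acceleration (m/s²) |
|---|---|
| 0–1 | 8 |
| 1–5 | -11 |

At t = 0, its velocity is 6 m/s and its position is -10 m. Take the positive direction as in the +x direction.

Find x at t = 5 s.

-32 m

On each constant-a segment, Δv = aΔt and Δx = v₀Δt + ½aΔt²; chain segment to segment.
0–1 s: v starts 6 m/s; Δx = 6·1 + ½·8·1² = 10 m; v ends 14 m/s.
1–5 s: v starts 14 m/s; Δx = 14·4 + ½·-11·4² = -32 m; v ends -30 m/s.
x(5) = -10 + Σ Δx = -32 m.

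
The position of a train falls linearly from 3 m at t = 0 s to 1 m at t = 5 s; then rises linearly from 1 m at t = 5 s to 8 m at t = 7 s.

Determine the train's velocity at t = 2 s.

Velocity is the slope of the x-t graph on 0–5 s: (1 − 3)/(5 − 0) = -0.4 m/s.

-0.4 m/s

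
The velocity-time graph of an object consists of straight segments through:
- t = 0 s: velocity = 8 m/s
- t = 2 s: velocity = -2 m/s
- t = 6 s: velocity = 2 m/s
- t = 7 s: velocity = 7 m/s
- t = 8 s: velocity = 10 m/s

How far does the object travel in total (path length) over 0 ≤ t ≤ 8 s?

23.8 m

Distance (not displacement) is the total path length: add the absolute areas under v-t.
0–2 s: v = 0 at t = 1.6 s; triangle areas 6.4 + 0.4 = 6.8 m
2–6 s: v = 0 at t = 4 s; triangle areas 2 + 2 = 4 m
6–7 s: |½(2 + 7)(1)| = 4.5 m
7–8 s: |½(7 + 10)(1)| = 8.5 m
Total distance = 23.8 m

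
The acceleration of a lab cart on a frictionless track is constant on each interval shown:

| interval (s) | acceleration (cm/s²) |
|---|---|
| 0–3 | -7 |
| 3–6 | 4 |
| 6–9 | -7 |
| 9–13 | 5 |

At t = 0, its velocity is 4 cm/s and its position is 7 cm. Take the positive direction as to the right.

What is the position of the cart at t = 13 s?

On each constant-a segment, Δv = aΔt and Δx = v₀Δt + ½aΔt²; chain segment to segment.
0–3 s: v starts 4 cm/s; Δx = 4·3 + ½·-7·3² = -19.5 cm; v ends -17 cm/s.
3–6 s: v starts -17 cm/s; Δx = -17·3 + ½·4·3² = -33 cm; v ends -5 cm/s.
6–9 s: v starts -5 cm/s; Δx = -5·3 + ½·-7·3² = -46.5 cm; v ends -26 cm/s.
9–13 s: v starts -26 cm/s; Δx = -26·4 + ½·5·4² = -64 cm; v ends -6 cm/s.
x(13) = 7 + Σ Δx = -156 cm.

-156 cm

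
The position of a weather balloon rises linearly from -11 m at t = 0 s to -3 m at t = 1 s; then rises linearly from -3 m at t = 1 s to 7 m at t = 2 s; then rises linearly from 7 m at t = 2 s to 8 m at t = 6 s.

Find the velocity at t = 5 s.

Velocity is the slope of the x-t graph on 2–6 s: (8 − 7)/(6 − 2) = 0.25 m/s.

0.25 m/s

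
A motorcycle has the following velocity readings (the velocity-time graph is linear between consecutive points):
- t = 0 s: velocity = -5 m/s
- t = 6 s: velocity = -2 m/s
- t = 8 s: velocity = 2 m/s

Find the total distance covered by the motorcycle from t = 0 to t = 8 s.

23 m

Distance (not displacement) is the total path length: add the absolute areas under v-t.
0–6 s: |½(-5 + -2)(6)| = 21 m
6–8 s: v = 0 at t = 7 s; triangle areas 1 + 1 = 2 m
Total distance = 23 m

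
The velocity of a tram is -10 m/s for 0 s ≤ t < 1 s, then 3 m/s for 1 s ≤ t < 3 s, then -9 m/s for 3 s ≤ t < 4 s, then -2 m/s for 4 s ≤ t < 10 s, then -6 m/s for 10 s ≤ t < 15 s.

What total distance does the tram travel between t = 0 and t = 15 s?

Distance (not displacement) is the total path length: add the absolute areas under v-t.
0–1 s: |-10| × 1 = 10 m
1–3 s: |3| × 2 = 6 m
3–4 s: |-9| × 1 = 9 m
4–10 s: |-2| × 6 = 12 m
10–15 s: |-6| × 5 = 30 m
Total distance = 67 m

67 m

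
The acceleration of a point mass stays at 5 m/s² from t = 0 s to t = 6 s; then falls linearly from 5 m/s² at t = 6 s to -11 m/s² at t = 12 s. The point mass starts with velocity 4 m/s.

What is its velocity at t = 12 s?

Δv equals the area under the a-t graph; then v = v₀ + Δv.
0–6 s: 5 × 6 = 30 m/s
6–12 s: ½(5 + -11)(6) = -18 m/s
Δv = 12 m/s, so v(12) = 4 + (12) = 16 m/s.

16 m/s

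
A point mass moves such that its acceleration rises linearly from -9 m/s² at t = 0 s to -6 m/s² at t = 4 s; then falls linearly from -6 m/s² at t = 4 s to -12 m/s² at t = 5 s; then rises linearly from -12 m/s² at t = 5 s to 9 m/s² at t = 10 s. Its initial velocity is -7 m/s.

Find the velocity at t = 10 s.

Δv equals the area under the a-t graph; then v = v₀ + Δv.
0–4 s: ½(-9 + -6)(4) = -30 m/s
4–5 s: ½(-6 + -12)(1) = -9 m/s
5–10 s: ½(-12 + 9)(5) = -7.5 m/s
Δv = -46.5 m/s, so v(10) = -7 + (-46.5) = -53.5 m/s.

-53.5 m/s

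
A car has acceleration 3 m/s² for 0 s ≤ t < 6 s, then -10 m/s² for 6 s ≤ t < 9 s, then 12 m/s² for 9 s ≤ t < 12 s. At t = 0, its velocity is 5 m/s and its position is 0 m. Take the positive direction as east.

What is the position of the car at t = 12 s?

On each constant-a segment, Δv = aΔt and Δx = v₀Δt + ½aΔt²; chain segment to segment.
0–6 s: v starts 5 m/s; Δx = 5·6 + ½·3·6² = 84 m; v ends 23 m/s.
6–9 s: v starts 23 m/s; Δx = 23·3 + ½·-10·3² = 24 m; v ends -7 m/s.
9–12 s: v starts -7 m/s; Δx = -7·3 + ½·12·3² = 33 m; v ends 29 m/s.
x(12) = 0 + Σ Δx = 141 m.

141 m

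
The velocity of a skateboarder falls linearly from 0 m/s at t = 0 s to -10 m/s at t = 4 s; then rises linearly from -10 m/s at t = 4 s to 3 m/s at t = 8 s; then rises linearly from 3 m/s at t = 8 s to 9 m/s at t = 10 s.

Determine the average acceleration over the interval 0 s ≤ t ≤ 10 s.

Average acceleration = Δv/Δt = (9 − 0)/(10 − 0) = 0.9 m/s².

0.9 m/s²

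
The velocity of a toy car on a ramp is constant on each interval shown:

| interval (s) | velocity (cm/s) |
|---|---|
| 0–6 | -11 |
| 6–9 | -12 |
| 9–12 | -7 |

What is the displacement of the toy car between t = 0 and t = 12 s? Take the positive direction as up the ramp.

Net displacement equals the area under the velocity-time graph (areas below the axis count negative).
0–6 s: -11 × 6 = -66 cm
6–9 s: -12 × 3 = -36 cm
9–12 s: -7 × 3 = -21 cm
Net displacement = -123 cm

-123 cm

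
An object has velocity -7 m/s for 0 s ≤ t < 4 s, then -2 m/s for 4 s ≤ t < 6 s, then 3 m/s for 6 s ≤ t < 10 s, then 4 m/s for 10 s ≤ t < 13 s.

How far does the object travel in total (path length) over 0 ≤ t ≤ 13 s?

Distance (not displacement) is the total path length: add the absolute areas under v-t.
0–4 s: |-7| × 4 = 28 m
4–6 s: |-2| × 2 = 4 m
6–10 s: |3| × 4 = 12 m
10–13 s: |4| × 3 = 12 m
Total distance = 56 m

56 m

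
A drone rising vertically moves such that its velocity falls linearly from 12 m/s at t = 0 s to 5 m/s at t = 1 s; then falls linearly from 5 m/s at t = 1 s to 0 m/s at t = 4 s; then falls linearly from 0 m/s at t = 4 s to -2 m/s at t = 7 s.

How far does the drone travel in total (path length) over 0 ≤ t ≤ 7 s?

Total distance travelled is ∫|v| dt — sum the magnitudes of each area piece.
0–1 s: |½(12 + 5)(1)| = 8.5 m
1–4 s: |½(5 + 0)(3)| = 7.5 m
4–7 s: |½(0 + -2)(3)| = 3 m
Total distance = 19 m

19 m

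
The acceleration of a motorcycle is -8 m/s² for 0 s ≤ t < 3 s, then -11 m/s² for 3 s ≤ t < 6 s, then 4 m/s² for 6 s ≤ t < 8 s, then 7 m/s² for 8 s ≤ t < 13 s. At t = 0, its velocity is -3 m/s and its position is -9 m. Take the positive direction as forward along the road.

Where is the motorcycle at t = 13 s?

-469 m

On each constant-a segment, Δv = aΔt and Δx = v₀Δt + ½aΔt²; chain segment to segment.
0–3 s: v starts -3 m/s; Δx = -3·3 + ½·-8·3² = -45 m; v ends -27 m/s.
3–6 s: v starts -27 m/s; Δx = -27·3 + ½·-11·3² = -130.5 m; v ends -60 m/s.
6–8 s: v starts -60 m/s; Δx = -60·2 + ½·4·2² = -112 m; v ends -52 m/s.
8–13 s: v starts -52 m/s; Δx = -52·5 + ½·7·5² = -172.5 m; v ends -17 m/s.
x(13) = -9 + Σ Δx = -469 m.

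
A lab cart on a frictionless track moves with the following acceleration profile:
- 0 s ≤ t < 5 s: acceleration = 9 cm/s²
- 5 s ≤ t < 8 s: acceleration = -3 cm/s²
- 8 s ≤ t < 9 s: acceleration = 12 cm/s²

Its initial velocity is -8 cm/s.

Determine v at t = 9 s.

Δv equals the area under the a-t graph; then v = v₀ + Δv.
0–5 s: 9 × 5 = 45 cm/s
5–8 s: -3 × 3 = -9 cm/s
8–9 s: 12 × 1 = 12 cm/s
Δv = 48 cm/s, so v(9) = -8 + (48) = 40 cm/s.

40 cm/s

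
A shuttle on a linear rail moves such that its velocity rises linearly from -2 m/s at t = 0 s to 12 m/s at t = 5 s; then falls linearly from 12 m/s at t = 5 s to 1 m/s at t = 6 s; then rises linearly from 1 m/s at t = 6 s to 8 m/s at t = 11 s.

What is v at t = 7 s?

On 6–11 s the graph is linear from 1 to 8 m/s: v(7) = 1 + (8 − 1)·(7 − 6)/(11 − 6) = 2.4 m/s.

2.4 m/s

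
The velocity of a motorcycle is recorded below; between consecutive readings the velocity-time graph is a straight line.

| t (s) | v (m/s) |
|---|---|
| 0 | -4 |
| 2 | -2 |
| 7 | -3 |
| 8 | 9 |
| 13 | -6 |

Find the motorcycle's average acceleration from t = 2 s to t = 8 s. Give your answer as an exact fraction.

Average acceleration = Δv/Δt = (9 − -2)/(8 − 2) = 11/6 m/s².

11/6 m/s²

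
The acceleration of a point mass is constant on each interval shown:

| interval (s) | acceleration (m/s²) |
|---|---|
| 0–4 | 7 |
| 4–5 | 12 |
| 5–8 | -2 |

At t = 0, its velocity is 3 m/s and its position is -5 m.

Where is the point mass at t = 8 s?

On each constant-a segment, Δv = aΔt and Δx = v₀Δt + ½aΔt²; chain segment to segment.
0–4 s: v starts 3 m/s; Δx = 3·4 + ½·7·4² = 68 m; v ends 31 m/s.
4–5 s: v starts 31 m/s; Δx = 31·1 + ½·12·1² = 37 m; v ends 43 m/s.
5–8 s: v starts 43 m/s; Δx = 43·3 + ½·-2·3² = 120 m; v ends 37 m/s.
x(8) = -5 + Σ Δx = 220 m.

220 m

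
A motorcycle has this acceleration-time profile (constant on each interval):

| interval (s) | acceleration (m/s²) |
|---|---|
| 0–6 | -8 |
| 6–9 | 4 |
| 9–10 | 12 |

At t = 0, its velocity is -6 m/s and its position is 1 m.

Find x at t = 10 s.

On each constant-a segment, Δv = aΔt and Δx = v₀Δt + ½aΔt²; chain segment to segment.
0–6 s: v starts -6 m/s; Δx = -6·6 + ½·-8·6² = -180 m; v ends -54 m/s.
6–9 s: v starts -54 m/s; Δx = -54·3 + ½·4·3² = -144 m; v ends -42 m/s.
9–10 s: v starts -42 m/s; Δx = -42·1 + ½·12·1² = -36 m; v ends -30 m/s.
x(10) = 1 + Σ Δx = -359 m.

-359 m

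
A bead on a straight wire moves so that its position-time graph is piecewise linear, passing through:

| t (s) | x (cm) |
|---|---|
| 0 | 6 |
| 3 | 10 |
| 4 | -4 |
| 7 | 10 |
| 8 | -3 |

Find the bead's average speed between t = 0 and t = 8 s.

Average speed = (total path length)/(elapsed time); on a piecewise-linear x-t graph the path length is Σ|Δx|.
0–3 s: |Δx| = |10 − 6| = 4 cm
3–4 s: |Δx| = |-4 − 10| = 14 cm
4–7 s: |Δx| = |10 − -4| = 14 cm
7–8 s: |Δx| = |-3 − 10| = 13 cm
Total path = 45 cm; average speed = 45/8 = 5.625 cm/s.

5.625 cm/s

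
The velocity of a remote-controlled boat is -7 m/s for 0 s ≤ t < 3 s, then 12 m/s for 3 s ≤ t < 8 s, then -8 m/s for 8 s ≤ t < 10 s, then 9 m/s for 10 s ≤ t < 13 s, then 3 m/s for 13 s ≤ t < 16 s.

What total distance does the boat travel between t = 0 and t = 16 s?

Distance (not displacement) is the total path length: add the absolute areas under v-t.
0–3 s: |-7| × 3 = 21 m
3–8 s: |12| × 5 = 60 m
8–10 s: |-8| × 2 = 16 m
10–13 s: |9| × 3 = 27 m
13–16 s: |3| × 3 = 9 m
Total distance = 133 m

133 m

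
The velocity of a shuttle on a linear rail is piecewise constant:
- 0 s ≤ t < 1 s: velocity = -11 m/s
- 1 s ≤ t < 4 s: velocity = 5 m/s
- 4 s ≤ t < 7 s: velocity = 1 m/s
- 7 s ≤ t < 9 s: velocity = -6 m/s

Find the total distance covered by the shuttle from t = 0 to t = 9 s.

41 m

Distance (not displacement) is the total path length: add the absolute areas under v-t.
0–1 s: |-11| × 1 = 11 m
1–4 s: |5| × 3 = 15 m
4–7 s: |1| × 3 = 3 m
7–9 s: |-6| × 2 = 12 m
Total distance = 41 m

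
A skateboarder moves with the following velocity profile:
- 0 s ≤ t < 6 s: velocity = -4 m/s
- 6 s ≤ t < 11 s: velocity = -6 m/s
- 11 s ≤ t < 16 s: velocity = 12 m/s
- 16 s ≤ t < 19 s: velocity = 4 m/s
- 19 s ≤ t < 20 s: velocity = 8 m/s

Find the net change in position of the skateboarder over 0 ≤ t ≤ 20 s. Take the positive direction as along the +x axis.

26 m

Displacement is the signed area under the v-t curve.
0–6 s: -4 × 6 = -24 m
6–11 s: -6 × 5 = -30 m
11–16 s: 12 × 5 = 60 m
16–19 s: 4 × 3 = 12 m
19–20 s: 8 × 1 = 8 m
Net displacement = 26 m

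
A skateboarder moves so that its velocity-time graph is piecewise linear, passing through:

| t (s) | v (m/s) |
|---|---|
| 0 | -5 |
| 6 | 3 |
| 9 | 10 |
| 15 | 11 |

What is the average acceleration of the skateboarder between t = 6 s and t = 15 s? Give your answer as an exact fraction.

Average acceleration = Δv/Δt = (11 − 3)/(15 − 6) = 8/9 m/s².

8/9 m/s²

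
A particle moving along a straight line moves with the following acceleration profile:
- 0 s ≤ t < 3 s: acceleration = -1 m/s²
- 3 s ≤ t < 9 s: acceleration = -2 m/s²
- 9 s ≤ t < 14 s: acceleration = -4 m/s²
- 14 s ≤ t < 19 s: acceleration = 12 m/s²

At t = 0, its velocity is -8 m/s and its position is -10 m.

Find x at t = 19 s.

On each constant-a segment, Δv = aΔt and Δx = v₀Δt + ½aΔt²; chain segment to segment.
0–3 s: v starts -8 m/s; Δx = -8·3 + ½·-1·3² = -28.5 m; v ends -11 m/s.
3–9 s: v starts -11 m/s; Δx = -11·6 + ½·-2·6² = -102 m; v ends -23 m/s.
9–14 s: v starts -23 m/s; Δx = -23·5 + ½·-4·5² = -165 m; v ends -43 m/s.
14–19 s: v starts -43 m/s; Δx = -43·5 + ½·12·5² = -65 m; v ends 17 m/s.
x(19) = -10 + Σ Δx = -370.5 m.

-370.5 m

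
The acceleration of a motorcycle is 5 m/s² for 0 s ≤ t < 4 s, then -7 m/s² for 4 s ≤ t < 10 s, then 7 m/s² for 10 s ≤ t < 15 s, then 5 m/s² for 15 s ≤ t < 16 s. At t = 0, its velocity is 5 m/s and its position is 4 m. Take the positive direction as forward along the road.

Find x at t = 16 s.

On each constant-a segment, Δv = aΔt and Δx = v₀Δt + ½aΔt²; chain segment to segment.
0–4 s: v starts 5 m/s; Δx = 5·4 + ½·5·4² = 60 m; v ends 25 m/s.
4–10 s: v starts 25 m/s; Δx = 25·6 + ½·-7·6² = 24 m; v ends -17 m/s.
10–15 s: v starts -17 m/s; Δx = -17·5 + ½·7·5² = 2.5 m; v ends 18 m/s.
15–16 s: v starts 18 m/s; Δx = 18·1 + ½·5·1² = 20.5 m; v ends 23 m/s.
x(16) = 4 + Σ Δx = 111 m.

111 m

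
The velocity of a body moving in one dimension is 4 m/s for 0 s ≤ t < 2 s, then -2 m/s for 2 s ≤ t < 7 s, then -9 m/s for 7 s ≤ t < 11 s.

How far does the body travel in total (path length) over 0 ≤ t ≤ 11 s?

Total distance travelled is ∫|v| dt — sum the magnitudes of each area piece.
0–2 s: |4| × 2 = 8 m
2–7 s: |-2| × 5 = 10 m
7–11 s: |-9| × 4 = 36 m
Total distance = 54 m

54 m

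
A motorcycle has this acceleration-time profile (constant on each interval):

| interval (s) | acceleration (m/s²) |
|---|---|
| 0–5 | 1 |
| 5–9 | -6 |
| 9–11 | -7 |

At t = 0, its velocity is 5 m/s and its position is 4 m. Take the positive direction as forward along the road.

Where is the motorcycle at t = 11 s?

On each constant-a segment, Δv = aΔt and Δx = v₀Δt + ½aΔt²; chain segment to segment.
0–5 s: v starts 5 m/s; Δx = 5·5 + ½·1·5² = 37.5 m; v ends 10 m/s.
5–9 s: v starts 10 m/s; Δx = 10·4 + ½·-6·4² = -8 m; v ends -14 m/s.
9–11 s: v starts -14 m/s; Δx = -14·2 + ½·-7·2² = -42 m; v ends -28 m/s.
x(11) = 4 + Σ Δx = -8.5 m.

-8.5 m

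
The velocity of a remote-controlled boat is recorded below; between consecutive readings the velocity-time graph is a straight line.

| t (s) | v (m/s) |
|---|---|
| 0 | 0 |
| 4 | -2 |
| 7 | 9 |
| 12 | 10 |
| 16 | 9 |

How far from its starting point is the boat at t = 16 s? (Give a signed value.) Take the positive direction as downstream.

92 m

Displacement is the signed area under the v-t curve.
0–4 s: ½(0 + -2)(4) = -4 m
4–7 s: ½(-2 + 9)(3) = 10.5 m
7–12 s: ½(9 + 10)(5) = 47.5 m
12–16 s: ½(10 + 9)(4) = 38 m
Net displacement = 92 m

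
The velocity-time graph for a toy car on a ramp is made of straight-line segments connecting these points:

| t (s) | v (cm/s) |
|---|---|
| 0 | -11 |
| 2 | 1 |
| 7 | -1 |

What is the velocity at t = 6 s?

-0.6 cm/s

On 2–7 s the graph is linear from 1 to -1 cm/s: v(6) = 1 + (-1 − 1)·(6 − 2)/(7 − 2) = -0.6 cm/s.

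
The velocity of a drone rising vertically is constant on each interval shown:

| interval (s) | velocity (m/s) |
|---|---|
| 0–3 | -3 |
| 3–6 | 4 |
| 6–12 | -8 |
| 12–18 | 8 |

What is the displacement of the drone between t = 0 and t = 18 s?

3 m

Displacement is the signed area under the v-t curve.
0–3 s: -3 × 3 = -9 m
3–6 s: 4 × 3 = 12 m
6–12 s: -8 × 6 = -48 m
12–18 s: 8 × 6 = 48 m
Net displacement = 3 m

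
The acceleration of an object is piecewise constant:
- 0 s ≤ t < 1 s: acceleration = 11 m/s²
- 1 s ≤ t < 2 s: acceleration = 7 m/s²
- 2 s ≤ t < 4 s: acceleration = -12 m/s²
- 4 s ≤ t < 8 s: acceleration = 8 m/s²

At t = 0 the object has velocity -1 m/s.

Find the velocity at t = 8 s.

Δv equals the area under the a-t graph; then v = v₀ + Δv.
0–1 s: 11 × 1 = 11 m/s
1–2 s: 7 × 1 = 7 m/s
2–4 s: -12 × 2 = -24 m/s
4–8 s: 8 × 4 = 32 m/s
Δv = 26 m/s, so v(8) = -1 + (26) = 25 m/s.

25 m/s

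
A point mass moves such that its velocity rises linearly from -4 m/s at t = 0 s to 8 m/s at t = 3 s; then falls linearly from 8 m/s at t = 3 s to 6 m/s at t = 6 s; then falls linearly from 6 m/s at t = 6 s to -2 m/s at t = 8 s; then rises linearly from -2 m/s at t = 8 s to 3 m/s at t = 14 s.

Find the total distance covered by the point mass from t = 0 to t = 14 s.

43.8 m

Total distance travelled is ∫|v| dt — sum the magnitudes of each area piece.
0–3 s: v = 0 at t = 1 s; triangle areas 2 + 8 = 10 m
3–6 s: |½(8 + 6)(3)| = 21 m
6–8 s: v = 0 at t = 7.5 s; triangle areas 4.5 + 0.5 = 5 m
8–14 s: v = 0 at t = 10.4 s; triangle areas 2.4 + 5.4 = 7.8 m
Total distance = 43.8 m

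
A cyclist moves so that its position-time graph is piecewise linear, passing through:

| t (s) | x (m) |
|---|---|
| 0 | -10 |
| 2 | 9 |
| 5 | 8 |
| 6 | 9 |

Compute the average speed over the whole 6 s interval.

Average speed = (total path length)/(elapsed time); on a piecewise-linear x-t graph the path length is Σ|Δx|.
0–2 s: |Δx| = |9 − -10| = 19 m
2–5 s: |Δx| = |8 − 9| = 1 m
5–6 s: |Δx| = |9 − 8| = 1 m
Total path = 21 m; average speed = 21/6 = 3.5 m/s.

3.5 m/s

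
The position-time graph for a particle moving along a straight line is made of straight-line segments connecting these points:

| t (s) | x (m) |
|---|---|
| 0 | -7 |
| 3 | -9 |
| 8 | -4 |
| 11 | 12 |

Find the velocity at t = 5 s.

Velocity is the slope of the x-t graph on 3–8 s: (-4 − -9)/(8 − 3) = 1 m/s.

1 m/s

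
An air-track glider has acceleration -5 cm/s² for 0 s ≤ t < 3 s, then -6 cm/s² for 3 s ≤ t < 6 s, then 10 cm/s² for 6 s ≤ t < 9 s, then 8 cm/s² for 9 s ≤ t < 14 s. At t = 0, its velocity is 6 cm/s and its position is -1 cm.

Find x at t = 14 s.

19.5 cm

On each constant-a segment, Δv = aΔt and Δx = v₀Δt + ½aΔt²; chain segment to segment.
0–3 s: v starts 6 cm/s; Δx = 6·3 + ½·-5·3² = -4.5 cm; v ends -9 cm/s.
3–6 s: v starts -9 cm/s; Δx = -9·3 + ½·-6·3² = -54 cm; v ends -27 cm/s.
6–9 s: v starts -27 cm/s; Δx = -27·3 + ½·10·3² = -36 cm; v ends 3 cm/s.
9–14 s: v starts 3 cm/s; Δx = 3·5 + ½·8·5² = 115 cm; v ends 43 cm/s.
x(14) = -1 + Σ Δx = 19.5 cm.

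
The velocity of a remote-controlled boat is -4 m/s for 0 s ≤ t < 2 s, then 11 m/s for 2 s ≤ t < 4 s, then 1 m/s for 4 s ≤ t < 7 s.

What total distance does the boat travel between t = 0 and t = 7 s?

Distance (not displacement) is the total path length: add the absolute areas under v-t.
0–2 s: |-4| × 2 = 8 m
2–4 s: |11| × 2 = 22 m
4–7 s: |1| × 3 = 3 m
Total distance = 33 m

33 m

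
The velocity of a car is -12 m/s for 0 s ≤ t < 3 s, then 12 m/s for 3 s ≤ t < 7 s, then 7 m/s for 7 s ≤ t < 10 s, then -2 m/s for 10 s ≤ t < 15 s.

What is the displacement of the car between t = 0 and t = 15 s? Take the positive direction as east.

Net displacement equals the area under the velocity-time graph (areas below the axis count negative).
0–3 s: -12 × 3 = -36 m
3–7 s: 12 × 4 = 48 m
7–10 s: 7 × 3 = 21 m
10–15 s: -2 × 5 = -10 m
Net displacement = 23 m

23 m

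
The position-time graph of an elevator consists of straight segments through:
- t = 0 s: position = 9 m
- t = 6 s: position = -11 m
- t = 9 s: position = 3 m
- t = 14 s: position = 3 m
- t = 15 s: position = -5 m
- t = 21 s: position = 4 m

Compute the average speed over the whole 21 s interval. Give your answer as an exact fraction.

17/7 m/s

Average speed = (total path length)/(elapsed time); on a piecewise-linear x-t graph the path length is Σ|Δx|.
0–6 s: |Δx| = |-11 − 9| = 20 m
6–9 s: |Δx| = |3 − -11| = 14 m
9–14 s: |Δx| = |3 − 3| = 0 m
14–15 s: |Δx| = |-5 − 3| = 8 m
15–21 s: |Δx| = |4 − -5| = 9 m
Total path = 51 m; average speed = 51/21 = 17/7 m/s.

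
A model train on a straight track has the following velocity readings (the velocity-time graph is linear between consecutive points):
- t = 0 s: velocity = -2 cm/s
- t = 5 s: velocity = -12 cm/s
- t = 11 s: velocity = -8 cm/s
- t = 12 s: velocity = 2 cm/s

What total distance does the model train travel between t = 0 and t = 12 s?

98.4 cm

Total distance travelled is ∫|v| dt — sum the magnitudes of each area piece.
0–5 s: |½(-2 + -12)(5)| = 35 cm
5–11 s: |½(-12 + -8)(6)| = 60 cm
11–12 s: v = 0 at t = 11.8 s; triangle areas 3.2 + 0.2 = 3.4 cm
Total distance = 98.4 cm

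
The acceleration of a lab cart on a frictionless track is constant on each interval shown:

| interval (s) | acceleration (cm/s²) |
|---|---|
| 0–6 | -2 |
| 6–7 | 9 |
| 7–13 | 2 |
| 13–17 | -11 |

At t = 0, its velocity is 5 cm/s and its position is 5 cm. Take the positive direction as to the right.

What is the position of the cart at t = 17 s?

On each constant-a segment, Δv = aΔt and Δx = v₀Δt + ½aΔt²; chain segment to segment.
0–6 s: v starts 5 cm/s; Δx = 5·6 + ½·-2·6² = -6 cm; v ends -7 cm/s.
6–7 s: v starts -7 cm/s; Δx = -7·1 + ½·9·1² = -2.5 cm; v ends 2 cm/s.
7–13 s: v starts 2 cm/s; Δx = 2·6 + ½·2·6² = 48 cm; v ends 14 cm/s.
13–17 s: v starts 14 cm/s; Δx = 14·4 + ½·-11·4² = -32 cm; v ends -30 cm/s.
x(17) = 5 + Σ Δx = 12.5 cm.

12.5 cm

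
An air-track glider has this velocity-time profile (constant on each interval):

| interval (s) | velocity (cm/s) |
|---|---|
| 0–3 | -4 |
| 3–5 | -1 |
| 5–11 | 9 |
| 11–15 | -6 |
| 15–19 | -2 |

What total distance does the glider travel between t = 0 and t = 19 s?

Distance (not displacement) is the total path length: add the absolute areas under v-t.
0–3 s: |-4| × 3 = 12 cm
3–5 s: |-1| × 2 = 2 cm
5–11 s: |9| × 6 = 54 cm
11–15 s: |-6| × 4 = 24 cm
15–19 s: |-2| × 4 = 8 cm
Total distance = 100 cm

100 cm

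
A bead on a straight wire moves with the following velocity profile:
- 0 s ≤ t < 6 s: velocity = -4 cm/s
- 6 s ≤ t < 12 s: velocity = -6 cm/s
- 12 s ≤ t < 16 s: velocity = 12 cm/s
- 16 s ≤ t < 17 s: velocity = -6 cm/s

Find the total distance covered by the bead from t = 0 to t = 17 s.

Total distance travelled is ∫|v| dt — sum the magnitudes of each area piece.
0–6 s: |-4| × 6 = 24 cm
6–12 s: |-6| × 6 = 36 cm
12–16 s: |12| × 4 = 48 cm
16–17 s: |-6| × 1 = 6 cm
Total distance = 114 cm

114 cm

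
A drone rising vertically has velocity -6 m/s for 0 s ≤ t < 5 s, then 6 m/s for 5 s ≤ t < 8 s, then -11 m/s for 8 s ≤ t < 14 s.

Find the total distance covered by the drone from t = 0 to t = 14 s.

Total distance travelled is ∫|v| dt — sum the magnitudes of each area piece.
0–5 s: |-6| × 5 = 30 m
5–8 s: |6| × 3 = 18 m
8–14 s: |-11| × 6 = 66 m
Total distance = 114 m

114 m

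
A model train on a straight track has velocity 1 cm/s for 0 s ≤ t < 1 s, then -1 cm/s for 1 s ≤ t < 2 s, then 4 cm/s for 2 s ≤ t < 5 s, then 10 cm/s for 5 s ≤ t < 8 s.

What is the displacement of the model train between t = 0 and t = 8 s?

42 cm

Net displacement equals the area under the velocity-time graph (areas below the axis count negative).
0–1 s: 1 × 1 = 1 cm
1–2 s: -1 × 1 = -1 cm
2–5 s: 4 × 3 = 12 cm
5–8 s: 10 × 3 = 30 cm
Net displacement = 42 cm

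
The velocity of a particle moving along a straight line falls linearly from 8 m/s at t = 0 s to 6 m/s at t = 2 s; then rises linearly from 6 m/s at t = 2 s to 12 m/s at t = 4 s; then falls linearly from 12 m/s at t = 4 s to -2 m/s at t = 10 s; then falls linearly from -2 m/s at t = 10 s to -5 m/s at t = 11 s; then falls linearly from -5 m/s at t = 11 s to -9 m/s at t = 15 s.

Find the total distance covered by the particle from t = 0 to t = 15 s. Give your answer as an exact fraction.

1333/14 m

Distance (not displacement) is the total path length: add the absolute areas under v-t.
0–2 s: |½(8 + 6)(2)| = 14 m
2–4 s: |½(6 + 12)(2)| = 18 m
4–10 s: v = 0 at t = 64/7 s; triangle areas 216/7 + 6/7 = 222/7 m
10–11 s: |½(-2 + -5)(1)| = 3.5 m
11–15 s: |½(-5 + -9)(4)| = 28 m
Total distance = 1333/14 m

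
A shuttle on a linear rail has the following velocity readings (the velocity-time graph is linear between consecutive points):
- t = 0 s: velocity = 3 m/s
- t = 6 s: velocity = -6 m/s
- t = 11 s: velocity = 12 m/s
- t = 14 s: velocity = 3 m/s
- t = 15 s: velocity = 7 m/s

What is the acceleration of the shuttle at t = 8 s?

Acceleration is the slope of the v-t graph on 6–11 s: (12 − -6)/(11 − 6) = 3.6 m/s².

3.6 m/s²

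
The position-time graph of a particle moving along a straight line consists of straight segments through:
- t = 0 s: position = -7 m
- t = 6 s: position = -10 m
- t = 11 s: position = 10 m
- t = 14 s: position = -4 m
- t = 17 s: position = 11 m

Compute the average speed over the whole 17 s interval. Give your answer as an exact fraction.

Average speed = (total path length)/(elapsed time); on a piecewise-linear x-t graph the path length is Σ|Δx|.
0–6 s: |Δx| = |-10 − -7| = 3 m
6–11 s: |Δx| = |10 − -10| = 20 m
11–14 s: |Δx| = |-4 − 10| = 14 m
14–17 s: |Δx| = |11 − -4| = 15 m
Total path = 52 m; average speed = 52/17 = 52/17 m/s.

52/17 m/s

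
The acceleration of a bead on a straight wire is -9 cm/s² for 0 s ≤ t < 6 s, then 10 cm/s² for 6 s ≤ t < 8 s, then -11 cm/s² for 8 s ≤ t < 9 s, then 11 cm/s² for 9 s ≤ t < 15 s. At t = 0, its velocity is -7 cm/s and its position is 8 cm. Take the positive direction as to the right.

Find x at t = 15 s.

-458.5 cm

On each constant-a segment, Δv = aΔt and Δx = v₀Δt + ½aΔt²; chain segment to segment.
0–6 s: v starts -7 cm/s; Δx = -7·6 + ½·-9·6² = -204 cm; v ends -61 cm/s.
6–8 s: v starts -61 cm/s; Δx = -61·2 + ½·10·2² = -102 cm; v ends -41 cm/s.
8–9 s: v starts -41 cm/s; Δx = -41·1 + ½·-11·1² = -46.5 cm; v ends -52 cm/s.
9–15 s: v starts -52 cm/s; Δx = -52·6 + ½·11·6² = -114 cm; v ends 14 cm/s.
x(15) = 8 + Σ Δx = -458.5 cm.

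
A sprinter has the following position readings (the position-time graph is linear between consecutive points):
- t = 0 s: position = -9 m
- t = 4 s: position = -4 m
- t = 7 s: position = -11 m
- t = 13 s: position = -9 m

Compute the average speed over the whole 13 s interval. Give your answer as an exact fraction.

Average speed = (total path length)/(elapsed time); on a piecewise-linear x-t graph the path length is Σ|Δx|.
0–4 s: |Δx| = |-4 − -9| = 5 m
4–7 s: |Δx| = |-11 − -4| = 7 m
7–13 s: |Δx| = |-9 − -11| = 2 m
Total path = 14 m; average speed = 14/13 = 14/13 m/s.

14/13 m/s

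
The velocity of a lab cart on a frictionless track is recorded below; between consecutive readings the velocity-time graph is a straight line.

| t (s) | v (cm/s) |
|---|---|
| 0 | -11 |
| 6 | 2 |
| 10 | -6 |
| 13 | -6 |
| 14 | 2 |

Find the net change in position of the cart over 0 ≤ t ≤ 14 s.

-55 cm

Displacement is the signed area under the v-t curve.
0–6 s: ½(-11 + 2)(6) = -27 cm
6–10 s: ½(2 + -6)(4) = -8 cm
10–13 s: -6 × 3 = -18 cm
13–14 s: ½(-6 + 2)(1) = -2 cm
Net displacement = -55 cm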